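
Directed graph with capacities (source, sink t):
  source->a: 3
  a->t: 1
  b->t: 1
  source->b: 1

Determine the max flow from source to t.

2

Augment source->b->t: bottleneck 1. Total 1.
Augment source->a->t: bottleneck 1. Total 2.
No augmenting path remains in the residual graph.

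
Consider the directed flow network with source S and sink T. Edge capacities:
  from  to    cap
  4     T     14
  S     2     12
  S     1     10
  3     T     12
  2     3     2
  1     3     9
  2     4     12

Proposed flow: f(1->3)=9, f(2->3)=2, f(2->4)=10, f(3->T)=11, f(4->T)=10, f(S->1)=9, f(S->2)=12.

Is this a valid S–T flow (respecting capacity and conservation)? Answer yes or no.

Yes

Every edge has 0 ≤ f(e) ≤ cap(e).
At each intermediate node, inflow equals outflow.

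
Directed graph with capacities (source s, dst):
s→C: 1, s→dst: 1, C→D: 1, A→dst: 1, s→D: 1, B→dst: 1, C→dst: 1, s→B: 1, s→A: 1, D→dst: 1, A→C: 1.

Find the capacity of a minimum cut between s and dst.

Max flow = 5 (via 5 augmenting paths).
In the residual at optimum, the set reachable from s is {s}.
Cut edges: s→B (cap 1), s→A (cap 1), s→C (cap 1), s→D (cap 1), s→dst (cap 1). Sum = 5.

5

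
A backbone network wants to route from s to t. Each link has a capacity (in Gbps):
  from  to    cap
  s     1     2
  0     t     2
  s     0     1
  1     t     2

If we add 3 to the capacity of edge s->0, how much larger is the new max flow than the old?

Original max flow = 3.
After raising cap(s->0), augmenting paths through that edge carry 1 more unit.
New max flow = 4. Increase = 1.

1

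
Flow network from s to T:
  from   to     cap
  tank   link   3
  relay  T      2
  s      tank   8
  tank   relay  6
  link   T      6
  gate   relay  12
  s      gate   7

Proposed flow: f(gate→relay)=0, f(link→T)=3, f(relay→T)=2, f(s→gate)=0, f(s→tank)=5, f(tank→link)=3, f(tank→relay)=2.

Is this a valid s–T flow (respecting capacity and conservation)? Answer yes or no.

Every edge has 0 ≤ f(e) ≤ cap(e).
At each intermediate node, inflow equals outflow.

Yes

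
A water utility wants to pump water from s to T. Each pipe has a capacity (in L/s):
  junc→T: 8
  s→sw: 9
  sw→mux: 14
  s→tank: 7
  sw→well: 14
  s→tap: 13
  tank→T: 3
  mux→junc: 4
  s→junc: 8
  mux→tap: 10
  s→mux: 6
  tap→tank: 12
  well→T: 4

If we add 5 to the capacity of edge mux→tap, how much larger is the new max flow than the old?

0

Original max flow = 15.
Edge mux→tap does not cross the min cut (source side {junc, mux, s, sw, tank, tap, well}), so extra capacity there cannot help.
New max flow = 15. Increase = 0.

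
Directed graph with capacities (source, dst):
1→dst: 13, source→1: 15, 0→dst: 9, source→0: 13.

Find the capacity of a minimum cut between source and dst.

Max flow = 22 (via 2 augmenting paths).
In the residual at optimum, the set reachable from source is {0, 1, source}.
Cut edges: 0→dst (cap 9), 1→dst (cap 13). Sum = 22.

22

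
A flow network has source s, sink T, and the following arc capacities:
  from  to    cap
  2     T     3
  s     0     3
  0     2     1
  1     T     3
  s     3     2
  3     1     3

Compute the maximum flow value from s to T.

Augment s→3→1→T: bottleneck 2. Total 2.
Augment s→0→2→T: bottleneck 1. Total 3.
No augmenting path remains in the residual graph.

3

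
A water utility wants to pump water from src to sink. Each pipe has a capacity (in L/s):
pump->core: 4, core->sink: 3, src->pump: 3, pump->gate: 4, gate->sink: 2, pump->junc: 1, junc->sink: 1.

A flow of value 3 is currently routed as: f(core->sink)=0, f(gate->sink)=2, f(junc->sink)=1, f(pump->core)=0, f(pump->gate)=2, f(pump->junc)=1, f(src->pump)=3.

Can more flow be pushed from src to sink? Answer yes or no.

Residual reachable from src: {src}; sink is not reachable.
Saturated cut: src->pump with total capacity 3 = current flow value. Flow is maximum.

No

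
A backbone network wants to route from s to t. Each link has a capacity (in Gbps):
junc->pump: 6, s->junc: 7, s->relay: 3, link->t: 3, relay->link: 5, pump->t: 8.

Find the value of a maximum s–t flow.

Augment s->junc->pump->t: bottleneck 6. Total 6.
Augment s->relay->link->t: bottleneck 3. Total 9.
No augmenting path remains in the residual graph.

9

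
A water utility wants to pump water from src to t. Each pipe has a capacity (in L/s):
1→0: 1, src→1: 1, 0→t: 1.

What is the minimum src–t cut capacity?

1

Max flow = 1 (via 1 augmenting path).
In the residual at optimum, the set reachable from src is {src}.
Cut edges: src→1 (cap 1). Sum = 1.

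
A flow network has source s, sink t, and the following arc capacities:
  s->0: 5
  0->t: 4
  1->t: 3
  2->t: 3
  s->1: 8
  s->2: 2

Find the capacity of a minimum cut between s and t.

Max flow = 9 (via 3 augmenting paths).
In the residual at optimum, the set reachable from s is {0, 1, s}.
Cut edges: s->2 (cap 2), 0->t (cap 4), 1->t (cap 3). Sum = 9.

9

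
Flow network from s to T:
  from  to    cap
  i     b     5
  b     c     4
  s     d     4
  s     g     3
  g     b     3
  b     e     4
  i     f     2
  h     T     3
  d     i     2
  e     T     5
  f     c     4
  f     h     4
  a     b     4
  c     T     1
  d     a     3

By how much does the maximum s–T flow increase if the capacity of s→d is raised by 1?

Original max flow = 7.
Even with extra capacity on s→d, another cut of capacity 7 remains binding.
New max flow = 7. Increase = 0.

0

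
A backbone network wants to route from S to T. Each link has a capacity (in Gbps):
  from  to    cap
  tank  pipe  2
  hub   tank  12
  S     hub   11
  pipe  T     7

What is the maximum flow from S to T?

Augment S→hub→tank→pipe→T: bottleneck 2. Total 2.
No augmenting path remains in the residual graph.

2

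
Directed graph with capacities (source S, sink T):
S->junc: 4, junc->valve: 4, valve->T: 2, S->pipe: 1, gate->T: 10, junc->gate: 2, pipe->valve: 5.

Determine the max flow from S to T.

Augment S->junc->gate->T: bottleneck 2. Total 2.
Augment S->junc->valve->T: bottleneck 2. Total 4.
No augmenting path remains in the residual graph.

4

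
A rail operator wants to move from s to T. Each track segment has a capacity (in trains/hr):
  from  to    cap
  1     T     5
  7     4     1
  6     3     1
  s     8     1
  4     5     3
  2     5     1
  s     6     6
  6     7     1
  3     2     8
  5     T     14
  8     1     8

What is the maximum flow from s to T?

3

Augment s->8->1->T: bottleneck 1. Total 1.
Augment s->6->3->2->5->T: bottleneck 1. Total 2.
Augment s->6->7->4->5->T: bottleneck 1. Total 3.
No augmenting path remains in the residual graph.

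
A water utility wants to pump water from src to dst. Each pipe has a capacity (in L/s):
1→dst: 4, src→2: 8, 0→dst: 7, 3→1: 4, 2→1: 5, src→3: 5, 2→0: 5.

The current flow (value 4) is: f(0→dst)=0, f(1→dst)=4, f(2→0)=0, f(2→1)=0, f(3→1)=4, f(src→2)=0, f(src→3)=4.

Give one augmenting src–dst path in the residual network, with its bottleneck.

Residual along src→2→0→dst: src→2: 8, 2→0: 5, 0→dst: 7.
Bottleneck = min = 5.

src→2→0→dst, bottleneck 5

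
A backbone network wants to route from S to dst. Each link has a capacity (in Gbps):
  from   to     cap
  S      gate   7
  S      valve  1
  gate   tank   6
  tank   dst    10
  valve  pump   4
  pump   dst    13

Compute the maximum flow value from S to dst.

7

Augment S->gate->tank->dst: bottleneck 6. Total 6.
Augment S->valve->pump->dst: bottleneck 1. Total 7.
No augmenting path remains in the residual graph.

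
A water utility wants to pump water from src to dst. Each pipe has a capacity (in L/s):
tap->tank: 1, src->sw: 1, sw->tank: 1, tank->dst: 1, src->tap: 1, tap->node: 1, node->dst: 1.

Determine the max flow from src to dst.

Augment src->sw->tank->dst: bottleneck 1. Total 1.
Augment src->tap->node->dst: bottleneck 1. Total 2.
No augmenting path remains in the residual graph.

2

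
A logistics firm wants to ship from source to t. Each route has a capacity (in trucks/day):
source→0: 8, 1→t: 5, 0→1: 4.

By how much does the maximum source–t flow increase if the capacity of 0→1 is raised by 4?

1

Original max flow = 4.
After raising cap(0→1), augmenting paths through that edge carry 1 more unit.
New max flow = 5. Increase = 1.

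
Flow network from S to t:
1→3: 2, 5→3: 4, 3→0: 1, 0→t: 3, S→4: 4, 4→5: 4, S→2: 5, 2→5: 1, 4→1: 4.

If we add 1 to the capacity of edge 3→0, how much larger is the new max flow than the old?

1

Original max flow = 1.
After raising cap(3→0), augmenting paths through that edge carry 1 more unit.
New max flow = 2. Increase = 1.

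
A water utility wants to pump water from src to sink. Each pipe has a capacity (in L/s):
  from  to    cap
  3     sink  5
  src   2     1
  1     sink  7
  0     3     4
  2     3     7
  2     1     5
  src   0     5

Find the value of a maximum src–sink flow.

5

Augment src→0→3→sink: bottleneck 4. Total 4.
Augment src→2→3→sink: bottleneck 1. Total 5.
No augmenting path remains in the residual graph.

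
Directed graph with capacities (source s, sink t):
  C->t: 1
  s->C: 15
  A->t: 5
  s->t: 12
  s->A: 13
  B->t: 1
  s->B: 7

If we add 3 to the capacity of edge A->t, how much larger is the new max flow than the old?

3

Original max flow = 19.
After raising cap(A->t), augmenting paths through that edge carry 3 more units.
New max flow = 22. Increase = 3.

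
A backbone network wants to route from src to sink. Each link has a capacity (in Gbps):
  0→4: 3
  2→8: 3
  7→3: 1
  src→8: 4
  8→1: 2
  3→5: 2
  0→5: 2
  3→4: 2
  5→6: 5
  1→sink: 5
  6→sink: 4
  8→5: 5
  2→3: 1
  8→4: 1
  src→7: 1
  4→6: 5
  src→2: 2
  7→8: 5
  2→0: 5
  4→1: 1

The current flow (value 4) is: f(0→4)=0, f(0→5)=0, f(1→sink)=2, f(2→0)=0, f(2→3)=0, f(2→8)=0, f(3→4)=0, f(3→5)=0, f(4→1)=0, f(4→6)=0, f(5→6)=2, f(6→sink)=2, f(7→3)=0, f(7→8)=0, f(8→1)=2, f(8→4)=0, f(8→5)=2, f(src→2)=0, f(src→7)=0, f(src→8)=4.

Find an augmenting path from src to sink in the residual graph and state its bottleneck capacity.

Residual along src→7→3→4→6→sink: src→7: 1, 7→3: 1, 3→4: 2, 4→6: 5, 6→sink: 2.
Bottleneck = min = 1.

src→7→3→4→6→sink, bottleneck 1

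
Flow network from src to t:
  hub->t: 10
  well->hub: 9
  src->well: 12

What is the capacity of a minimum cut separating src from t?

Max flow = 9 (via 1 augmenting path).
In the residual at optimum, the set reachable from src is {src, well}.
Cut edges: well->hub (cap 9). Sum = 9.

9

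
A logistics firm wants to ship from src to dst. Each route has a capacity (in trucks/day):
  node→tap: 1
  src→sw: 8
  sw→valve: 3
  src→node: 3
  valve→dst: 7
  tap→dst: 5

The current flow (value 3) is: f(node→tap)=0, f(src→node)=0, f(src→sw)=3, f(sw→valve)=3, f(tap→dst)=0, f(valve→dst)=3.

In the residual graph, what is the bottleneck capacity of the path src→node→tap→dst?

1

Residual capacities along the path: src→node: 3, node→tap: 1, tap→dst: 5.
Minimum is 1.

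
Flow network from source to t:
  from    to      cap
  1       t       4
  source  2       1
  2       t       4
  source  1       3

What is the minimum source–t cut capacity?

4

Max flow = 4 (via 2 augmenting paths).
In the residual at optimum, the set reachable from source is {source}.
Cut edges: source->1 (cap 3), source->2 (cap 1). Sum = 4.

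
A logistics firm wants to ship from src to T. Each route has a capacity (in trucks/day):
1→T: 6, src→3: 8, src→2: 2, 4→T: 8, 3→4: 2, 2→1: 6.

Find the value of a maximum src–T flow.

Augment src→2→1→T: bottleneck 2. Total 2.
Augment src→3→4→T: bottleneck 2. Total 4.
No augmenting path remains in the residual graph.

4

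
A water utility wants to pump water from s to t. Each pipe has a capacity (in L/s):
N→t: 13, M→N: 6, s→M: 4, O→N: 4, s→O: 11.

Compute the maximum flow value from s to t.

8

Augment s→O→N→t: bottleneck 4. Total 4.
Augment s→M→N→t: bottleneck 4. Total 8.
No augmenting path remains in the residual graph.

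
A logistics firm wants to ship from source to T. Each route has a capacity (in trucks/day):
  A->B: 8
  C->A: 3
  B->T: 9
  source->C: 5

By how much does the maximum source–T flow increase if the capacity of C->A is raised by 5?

Original max flow = 3.
After raising cap(C->A), augmenting paths through that edge carry 2 more units.
New max flow = 5. Increase = 2.

2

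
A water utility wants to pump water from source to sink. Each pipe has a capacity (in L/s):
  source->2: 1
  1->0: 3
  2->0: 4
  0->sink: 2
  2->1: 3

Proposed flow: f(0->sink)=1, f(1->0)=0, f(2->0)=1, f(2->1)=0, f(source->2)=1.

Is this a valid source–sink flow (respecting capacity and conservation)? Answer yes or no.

Every edge has 0 ≤ f(e) ≤ cap(e).
At each intermediate node, inflow equals outflow.

Yes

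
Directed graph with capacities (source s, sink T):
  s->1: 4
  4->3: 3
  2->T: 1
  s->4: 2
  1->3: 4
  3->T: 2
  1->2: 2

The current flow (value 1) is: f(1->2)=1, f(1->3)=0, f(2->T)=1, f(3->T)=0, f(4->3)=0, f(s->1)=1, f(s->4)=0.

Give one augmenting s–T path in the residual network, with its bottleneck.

Residual along s->1->3->T: s->1: 3, 1->3: 4, 3->T: 2.
Bottleneck = min = 2.

s->1->3->T, bottleneck 2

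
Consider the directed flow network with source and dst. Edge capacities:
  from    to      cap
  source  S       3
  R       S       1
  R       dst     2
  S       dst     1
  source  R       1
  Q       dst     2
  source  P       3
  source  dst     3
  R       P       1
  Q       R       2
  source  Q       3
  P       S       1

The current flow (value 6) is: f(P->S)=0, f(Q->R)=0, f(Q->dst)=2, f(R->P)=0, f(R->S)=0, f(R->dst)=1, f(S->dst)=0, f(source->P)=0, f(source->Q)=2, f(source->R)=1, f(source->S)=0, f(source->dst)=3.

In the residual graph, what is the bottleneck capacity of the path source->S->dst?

Residual capacities along the path: source->S: 3, S->dst: 1.
Minimum is 1.

1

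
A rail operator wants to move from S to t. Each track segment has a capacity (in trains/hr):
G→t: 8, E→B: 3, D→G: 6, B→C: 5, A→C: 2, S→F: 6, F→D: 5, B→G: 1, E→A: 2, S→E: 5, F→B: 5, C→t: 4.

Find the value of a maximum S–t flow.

10

Augment S→E→A→C→t: bottleneck 2. Total 2.
Augment S→E→B→C→t: bottleneck 2. Total 4.
Augment S→E→B→G→t: bottleneck 1. Total 5.
Augment S→F→D→G→t: bottleneck 5. Total 10.
No augmenting path remains in the residual graph.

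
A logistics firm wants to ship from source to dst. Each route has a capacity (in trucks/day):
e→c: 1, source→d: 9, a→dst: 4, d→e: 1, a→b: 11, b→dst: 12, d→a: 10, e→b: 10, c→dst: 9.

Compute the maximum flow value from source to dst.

Augment source→d→a→dst: bottleneck 4. Total 4.
Augment source→d→e→c→dst: bottleneck 1. Total 5.
Augment source→d→a→b→dst: bottleneck 4. Total 9.
No augmenting path remains in the residual graph.

9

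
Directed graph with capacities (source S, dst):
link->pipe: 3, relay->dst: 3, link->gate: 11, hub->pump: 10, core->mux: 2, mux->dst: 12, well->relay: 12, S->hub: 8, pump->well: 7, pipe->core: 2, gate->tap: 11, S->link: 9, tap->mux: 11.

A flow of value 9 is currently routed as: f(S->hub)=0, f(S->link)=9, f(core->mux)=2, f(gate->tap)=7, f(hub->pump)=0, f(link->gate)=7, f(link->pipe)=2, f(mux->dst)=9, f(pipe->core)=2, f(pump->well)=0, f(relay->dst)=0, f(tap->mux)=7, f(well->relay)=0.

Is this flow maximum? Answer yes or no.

Residual path S->hub->pump->well->relay->dst has bottleneck 3 > 0.
Pushing 3 along it raises the flow to 12, so the given flow is not maximum.

No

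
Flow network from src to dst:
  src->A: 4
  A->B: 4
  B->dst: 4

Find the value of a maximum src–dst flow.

4

Augment src->A->B->dst: bottleneck 4. Total 4.
No augmenting path remains in the residual graph.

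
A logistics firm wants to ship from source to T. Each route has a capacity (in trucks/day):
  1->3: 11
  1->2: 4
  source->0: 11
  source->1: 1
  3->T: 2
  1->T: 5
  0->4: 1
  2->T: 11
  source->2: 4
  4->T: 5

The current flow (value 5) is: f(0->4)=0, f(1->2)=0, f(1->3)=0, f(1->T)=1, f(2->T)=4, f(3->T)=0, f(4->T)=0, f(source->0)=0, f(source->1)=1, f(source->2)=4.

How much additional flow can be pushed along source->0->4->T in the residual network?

Residual capacities along the path: source->0: 11, 0->4: 1, 4->T: 5.
Minimum is 1.

1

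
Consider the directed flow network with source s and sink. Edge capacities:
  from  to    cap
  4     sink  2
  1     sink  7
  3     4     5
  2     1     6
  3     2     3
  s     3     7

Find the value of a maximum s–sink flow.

Augment s→3→4→sink: bottleneck 2. Total 2.
Augment s→3→2→1→sink: bottleneck 3. Total 5.
No augmenting path remains in the residual graph.

5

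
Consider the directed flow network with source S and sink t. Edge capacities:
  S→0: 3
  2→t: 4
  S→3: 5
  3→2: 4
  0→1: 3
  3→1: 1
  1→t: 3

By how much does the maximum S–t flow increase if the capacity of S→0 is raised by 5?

Original max flow = 7.
Edge S→0 does not cross the min cut (source side {0, 1, 3, S}), so extra capacity there cannot help.
New max flow = 7. Increase = 0.

0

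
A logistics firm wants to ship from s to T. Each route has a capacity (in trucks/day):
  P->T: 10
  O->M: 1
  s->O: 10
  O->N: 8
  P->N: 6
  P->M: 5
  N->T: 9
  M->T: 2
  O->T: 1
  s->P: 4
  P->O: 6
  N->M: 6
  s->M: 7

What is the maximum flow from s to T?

15

Augment s->P->T: bottleneck 4. Total 4.
Augment s->O->T: bottleneck 1. Total 5.
Augment s->M->T: bottleneck 2. Total 7.
Augment s->O->N->T: bottleneck 8. Total 15.
No augmenting path remains in the residual graph.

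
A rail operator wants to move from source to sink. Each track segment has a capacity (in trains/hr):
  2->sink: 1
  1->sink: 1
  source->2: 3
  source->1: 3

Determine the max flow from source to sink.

2

Augment source->2->sink: bottleneck 1. Total 1.
Augment source->1->sink: bottleneck 1. Total 2.
No augmenting path remains in the residual graph.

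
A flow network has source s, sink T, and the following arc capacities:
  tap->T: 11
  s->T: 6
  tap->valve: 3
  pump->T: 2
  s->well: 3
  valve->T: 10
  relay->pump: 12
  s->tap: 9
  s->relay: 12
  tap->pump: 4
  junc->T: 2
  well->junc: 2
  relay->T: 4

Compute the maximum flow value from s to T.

Augment s->T: bottleneck 6. Total 6.
Augment s->relay->T: bottleneck 4. Total 10.
Augment s->tap->T: bottleneck 9. Total 19.
Augment s->relay->pump->T: bottleneck 2. Total 21.
Augment s->well->junc->T: bottleneck 2. Total 23.
No augmenting path remains in the residual graph.

23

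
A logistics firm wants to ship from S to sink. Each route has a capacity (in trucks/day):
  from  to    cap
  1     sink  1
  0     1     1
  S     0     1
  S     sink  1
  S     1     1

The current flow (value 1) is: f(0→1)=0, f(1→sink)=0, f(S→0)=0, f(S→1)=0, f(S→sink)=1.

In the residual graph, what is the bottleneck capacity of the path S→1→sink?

Residual capacities along the path: S→1: 1, 1→sink: 1.
Minimum is 1.

1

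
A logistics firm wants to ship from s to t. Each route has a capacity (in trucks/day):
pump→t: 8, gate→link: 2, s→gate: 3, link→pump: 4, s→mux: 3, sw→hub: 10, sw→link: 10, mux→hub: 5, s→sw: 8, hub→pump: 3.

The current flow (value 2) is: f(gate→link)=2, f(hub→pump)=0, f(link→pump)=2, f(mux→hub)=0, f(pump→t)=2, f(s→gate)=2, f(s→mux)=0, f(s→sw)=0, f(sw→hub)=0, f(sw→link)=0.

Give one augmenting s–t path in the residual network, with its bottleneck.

Residual along s→mux→hub→pump→t: s→mux: 3, mux→hub: 5, hub→pump: 3, pump→t: 6.
Bottleneck = min = 3.

s→mux→hub→pump→t, bottleneck 3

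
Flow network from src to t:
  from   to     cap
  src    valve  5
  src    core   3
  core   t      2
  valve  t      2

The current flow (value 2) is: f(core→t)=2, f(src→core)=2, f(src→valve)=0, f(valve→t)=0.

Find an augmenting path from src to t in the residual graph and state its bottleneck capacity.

src→valve→t, bottleneck 2

Residual along src→valve→t: src→valve: 5, valve→t: 2.
Bottleneck = min = 2.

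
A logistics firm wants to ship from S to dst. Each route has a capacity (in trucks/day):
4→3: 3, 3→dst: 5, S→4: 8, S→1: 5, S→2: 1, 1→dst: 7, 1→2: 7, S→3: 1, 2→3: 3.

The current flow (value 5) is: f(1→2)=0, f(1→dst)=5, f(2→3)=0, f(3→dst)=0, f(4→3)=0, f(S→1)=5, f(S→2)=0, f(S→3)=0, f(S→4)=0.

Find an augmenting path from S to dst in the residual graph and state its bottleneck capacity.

S→3→dst, bottleneck 1

Residual along S→3→dst: S→3: 1, 3→dst: 5.
Bottleneck = min = 1.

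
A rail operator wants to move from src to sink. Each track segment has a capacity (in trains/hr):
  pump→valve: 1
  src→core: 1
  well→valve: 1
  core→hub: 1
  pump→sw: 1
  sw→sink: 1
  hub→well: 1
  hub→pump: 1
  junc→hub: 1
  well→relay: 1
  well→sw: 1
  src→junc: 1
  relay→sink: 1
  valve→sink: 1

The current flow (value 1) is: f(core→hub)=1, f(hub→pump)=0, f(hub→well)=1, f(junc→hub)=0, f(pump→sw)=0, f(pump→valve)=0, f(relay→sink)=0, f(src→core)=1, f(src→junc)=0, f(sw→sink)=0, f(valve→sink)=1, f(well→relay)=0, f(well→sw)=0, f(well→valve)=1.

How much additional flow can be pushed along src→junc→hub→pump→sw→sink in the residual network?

Residual capacities along the path: src→junc: 1, junc→hub: 1, hub→pump: 1, pump→sw: 1, sw→sink: 1.
Minimum is 1.

1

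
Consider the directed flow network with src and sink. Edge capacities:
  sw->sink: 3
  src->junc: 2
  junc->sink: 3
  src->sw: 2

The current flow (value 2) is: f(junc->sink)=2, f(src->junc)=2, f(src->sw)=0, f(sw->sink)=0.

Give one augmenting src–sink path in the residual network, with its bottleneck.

Residual along src->sw->sink: src->sw: 2, sw->sink: 3.
Bottleneck = min = 2.

src->sw->sink, bottleneck 2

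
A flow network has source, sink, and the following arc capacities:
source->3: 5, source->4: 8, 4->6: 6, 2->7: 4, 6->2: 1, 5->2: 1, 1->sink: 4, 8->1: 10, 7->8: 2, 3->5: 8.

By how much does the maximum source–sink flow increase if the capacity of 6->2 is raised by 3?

Original max flow = 2.
Even with extra capacity on 6->2, another cut of capacity 2 remains binding.
New max flow = 2. Increase = 0.

0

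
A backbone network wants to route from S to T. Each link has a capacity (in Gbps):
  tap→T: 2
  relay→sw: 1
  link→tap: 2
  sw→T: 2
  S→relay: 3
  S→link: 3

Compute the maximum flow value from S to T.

3

Augment S→link→tap→T: bottleneck 2. Total 2.
Augment S→relay→sw→T: bottleneck 1. Total 3.
No augmenting path remains in the residual graph.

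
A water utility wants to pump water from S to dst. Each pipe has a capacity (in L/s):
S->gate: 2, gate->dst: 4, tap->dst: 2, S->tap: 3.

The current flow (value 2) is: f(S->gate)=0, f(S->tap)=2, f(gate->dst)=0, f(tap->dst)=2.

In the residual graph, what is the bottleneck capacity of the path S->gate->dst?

2

Residual capacities along the path: S->gate: 2, gate->dst: 4.
Minimum is 2.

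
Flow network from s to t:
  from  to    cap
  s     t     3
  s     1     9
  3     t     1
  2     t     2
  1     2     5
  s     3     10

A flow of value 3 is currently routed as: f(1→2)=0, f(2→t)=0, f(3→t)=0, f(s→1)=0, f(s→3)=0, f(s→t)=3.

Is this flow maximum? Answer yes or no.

No

Residual path s→3→t has bottleneck 1 > 0.
Pushing 1 along it raises the flow to 4, so the given flow is not maximum.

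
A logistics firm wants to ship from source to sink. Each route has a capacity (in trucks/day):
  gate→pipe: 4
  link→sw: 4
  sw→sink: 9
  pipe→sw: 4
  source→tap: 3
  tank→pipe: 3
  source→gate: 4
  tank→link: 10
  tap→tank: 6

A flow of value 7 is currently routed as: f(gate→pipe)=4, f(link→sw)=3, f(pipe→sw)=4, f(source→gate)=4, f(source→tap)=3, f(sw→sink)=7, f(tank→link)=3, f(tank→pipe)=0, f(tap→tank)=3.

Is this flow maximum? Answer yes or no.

Residual reachable from source: {source}; sink is not reachable.
Saturated cut: source→tap, source→gate with total capacity 7 = current flow value. Flow is maximum.

Yes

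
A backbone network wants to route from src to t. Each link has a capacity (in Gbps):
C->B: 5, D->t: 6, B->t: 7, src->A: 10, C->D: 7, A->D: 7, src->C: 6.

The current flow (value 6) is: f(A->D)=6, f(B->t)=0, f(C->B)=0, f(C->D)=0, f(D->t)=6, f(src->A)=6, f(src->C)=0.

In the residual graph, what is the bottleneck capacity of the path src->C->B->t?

5

Residual capacities along the path: src->C: 6, C->B: 5, B->t: 7.
Minimum is 5.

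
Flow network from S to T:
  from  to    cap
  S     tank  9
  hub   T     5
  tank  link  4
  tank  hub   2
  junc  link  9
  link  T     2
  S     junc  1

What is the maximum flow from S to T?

4

Augment S→tank→hub→T: bottleneck 2. Total 2.
Augment S→tank→link→T: bottleneck 2. Total 4.
No augmenting path remains in the residual graph.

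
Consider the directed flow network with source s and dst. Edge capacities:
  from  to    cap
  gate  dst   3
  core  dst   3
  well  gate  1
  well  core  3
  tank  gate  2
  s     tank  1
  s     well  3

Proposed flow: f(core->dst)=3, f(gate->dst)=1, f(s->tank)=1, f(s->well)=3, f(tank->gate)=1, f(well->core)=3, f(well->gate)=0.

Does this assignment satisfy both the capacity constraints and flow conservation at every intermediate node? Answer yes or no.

Every edge has 0 ≤ f(e) ≤ cap(e).
At each intermediate node, inflow equals outflow.

Yes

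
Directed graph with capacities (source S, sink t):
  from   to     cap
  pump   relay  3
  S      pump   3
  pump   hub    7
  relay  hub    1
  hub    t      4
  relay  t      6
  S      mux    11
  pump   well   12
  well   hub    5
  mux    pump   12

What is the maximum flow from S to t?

7

Augment S→pump→relay→t: bottleneck 3. Total 3.
Augment S→mux→pump→hub→t: bottleneck 4. Total 7.
No augmenting path remains in the residual graph.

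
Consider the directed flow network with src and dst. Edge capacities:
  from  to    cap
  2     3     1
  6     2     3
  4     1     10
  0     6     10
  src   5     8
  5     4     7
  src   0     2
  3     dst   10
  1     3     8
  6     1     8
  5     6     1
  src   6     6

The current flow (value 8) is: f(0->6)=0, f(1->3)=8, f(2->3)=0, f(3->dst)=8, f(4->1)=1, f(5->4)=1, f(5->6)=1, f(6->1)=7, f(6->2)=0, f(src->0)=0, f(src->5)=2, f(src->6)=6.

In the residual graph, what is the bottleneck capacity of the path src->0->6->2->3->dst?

Residual capacities along the path: src->0: 2, 0->6: 10, 6->2: 3, 2->3: 1, 3->dst: 2.
Minimum is 1.

1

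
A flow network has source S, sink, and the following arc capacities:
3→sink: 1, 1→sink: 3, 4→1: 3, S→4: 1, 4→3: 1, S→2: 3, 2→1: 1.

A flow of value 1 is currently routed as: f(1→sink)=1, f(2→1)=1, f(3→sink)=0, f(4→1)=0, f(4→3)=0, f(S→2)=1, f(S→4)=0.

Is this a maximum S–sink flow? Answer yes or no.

Residual path S→4→1→sink has bottleneck 1 > 0.
Pushing 1 along it raises the flow to 2, so the given flow is not maximum.

No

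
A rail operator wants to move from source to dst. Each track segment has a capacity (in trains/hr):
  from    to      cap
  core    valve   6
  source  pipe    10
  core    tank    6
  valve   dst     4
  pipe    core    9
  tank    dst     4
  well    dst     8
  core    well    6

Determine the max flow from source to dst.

9

Augment source->pipe->core->tank->dst: bottleneck 4. Total 4.
Augment source->pipe->core->well->dst: bottleneck 5. Total 9.
No augmenting path remains in the residual graph.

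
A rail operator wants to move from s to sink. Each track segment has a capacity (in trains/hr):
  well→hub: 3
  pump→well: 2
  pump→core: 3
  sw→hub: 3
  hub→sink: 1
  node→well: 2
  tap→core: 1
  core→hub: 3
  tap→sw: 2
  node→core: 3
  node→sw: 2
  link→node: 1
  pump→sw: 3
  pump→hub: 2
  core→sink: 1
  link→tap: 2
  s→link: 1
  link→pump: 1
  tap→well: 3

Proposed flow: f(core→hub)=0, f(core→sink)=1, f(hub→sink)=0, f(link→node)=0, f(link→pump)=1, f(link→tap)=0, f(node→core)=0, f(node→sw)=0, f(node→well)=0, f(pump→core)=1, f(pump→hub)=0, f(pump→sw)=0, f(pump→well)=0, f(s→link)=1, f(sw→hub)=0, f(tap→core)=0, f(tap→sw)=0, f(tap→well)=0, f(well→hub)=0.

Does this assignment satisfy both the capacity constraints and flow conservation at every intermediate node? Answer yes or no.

Yes

Every edge has 0 ≤ f(e) ≤ cap(e).
At each intermediate node, inflow equals outflow.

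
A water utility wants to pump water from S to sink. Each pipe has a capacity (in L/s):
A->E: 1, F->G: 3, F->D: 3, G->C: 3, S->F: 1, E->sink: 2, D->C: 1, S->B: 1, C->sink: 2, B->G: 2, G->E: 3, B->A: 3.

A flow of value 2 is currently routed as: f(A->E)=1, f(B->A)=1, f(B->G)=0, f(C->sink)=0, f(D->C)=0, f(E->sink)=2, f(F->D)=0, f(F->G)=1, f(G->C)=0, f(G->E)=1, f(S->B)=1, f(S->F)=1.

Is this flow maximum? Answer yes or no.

Residual reachable from S: {S}; sink is not reachable.
Saturated cut: S->B, S->F with total capacity 2 = current flow value. Flow is maximum.

Yes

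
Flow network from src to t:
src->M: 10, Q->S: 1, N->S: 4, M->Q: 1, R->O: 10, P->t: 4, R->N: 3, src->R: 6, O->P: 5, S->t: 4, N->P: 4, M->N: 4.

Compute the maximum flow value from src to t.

8

Augment src->M->Q->S->t: bottleneck 1. Total 1.
Augment src->M->N->S->t: bottleneck 3. Total 4.
Augment src->M->N->P->t: bottleneck 1. Total 5.
Augment src->R->N->P->t: bottleneck 3. Total 8.
No augmenting path remains in the residual graph.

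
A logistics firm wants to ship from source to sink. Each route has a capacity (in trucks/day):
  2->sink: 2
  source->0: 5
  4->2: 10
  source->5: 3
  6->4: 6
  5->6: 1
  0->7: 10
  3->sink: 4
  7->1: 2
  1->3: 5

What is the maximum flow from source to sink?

Augment source->0->7->1->3->sink: bottleneck 2. Total 2.
Augment source->5->6->4->2->sink: bottleneck 1. Total 3.
No augmenting path remains in the residual graph.

3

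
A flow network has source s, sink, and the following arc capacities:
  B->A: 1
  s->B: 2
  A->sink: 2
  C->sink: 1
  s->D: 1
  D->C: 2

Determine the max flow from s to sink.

2

Augment s->D->C->sink: bottleneck 1. Total 1.
Augment s->B->A->sink: bottleneck 1. Total 2.
No augmenting path remains in the residual graph.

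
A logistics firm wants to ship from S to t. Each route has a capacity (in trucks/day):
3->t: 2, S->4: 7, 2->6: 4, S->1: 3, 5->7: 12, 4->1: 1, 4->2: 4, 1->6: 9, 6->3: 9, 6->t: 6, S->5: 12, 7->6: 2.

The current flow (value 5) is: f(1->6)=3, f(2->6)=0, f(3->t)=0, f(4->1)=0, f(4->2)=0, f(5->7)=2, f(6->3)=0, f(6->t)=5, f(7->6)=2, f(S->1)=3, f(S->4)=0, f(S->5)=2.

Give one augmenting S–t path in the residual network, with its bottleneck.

Residual along S->4->1->6->t: S->4: 7, 4->1: 1, 1->6: 6, 6->t: 1.
Bottleneck = min = 1.

S->4->1->6->t, bottleneck 1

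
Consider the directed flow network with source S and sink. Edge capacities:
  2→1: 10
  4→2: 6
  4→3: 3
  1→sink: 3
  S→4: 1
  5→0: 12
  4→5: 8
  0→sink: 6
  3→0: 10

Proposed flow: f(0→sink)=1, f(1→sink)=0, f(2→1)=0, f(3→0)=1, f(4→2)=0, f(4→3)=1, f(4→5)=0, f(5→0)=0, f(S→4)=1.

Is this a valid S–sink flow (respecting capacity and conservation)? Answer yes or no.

Yes

Every edge has 0 ≤ f(e) ≤ cap(e).
At each intermediate node, inflow equals outflow.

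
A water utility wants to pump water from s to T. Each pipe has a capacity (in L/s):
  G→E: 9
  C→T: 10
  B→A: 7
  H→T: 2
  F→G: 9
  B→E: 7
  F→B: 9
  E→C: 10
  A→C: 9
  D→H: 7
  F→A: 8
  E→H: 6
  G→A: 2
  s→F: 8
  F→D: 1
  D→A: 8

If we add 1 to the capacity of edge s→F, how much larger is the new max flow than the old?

Original max flow = 8.
After raising cap(s→F), augmenting paths through that edge carry 1 more unit.
New max flow = 9. Increase = 1.

1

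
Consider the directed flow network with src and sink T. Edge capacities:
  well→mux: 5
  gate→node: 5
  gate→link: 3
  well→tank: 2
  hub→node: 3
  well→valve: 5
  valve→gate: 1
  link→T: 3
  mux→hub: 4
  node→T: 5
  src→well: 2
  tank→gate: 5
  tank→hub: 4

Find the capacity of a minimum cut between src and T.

2

Max flow = 2 (via 1 augmenting path).
In the residual at optimum, the set reachable from src is {src}.
Cut edges: src→well (cap 2). Sum = 2.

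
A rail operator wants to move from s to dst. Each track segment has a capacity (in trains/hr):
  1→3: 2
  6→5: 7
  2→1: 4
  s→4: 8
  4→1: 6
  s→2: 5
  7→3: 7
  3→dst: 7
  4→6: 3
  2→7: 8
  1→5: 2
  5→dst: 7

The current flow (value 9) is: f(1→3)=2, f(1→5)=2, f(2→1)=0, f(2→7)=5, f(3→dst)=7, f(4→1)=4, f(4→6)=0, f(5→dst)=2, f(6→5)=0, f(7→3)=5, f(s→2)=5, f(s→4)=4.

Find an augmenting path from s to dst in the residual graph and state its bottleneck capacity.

Residual along s→4→6→5→dst: s→4: 4, 4→6: 3, 6→5: 7, 5→dst: 5.
Bottleneck = min = 3.

s→4→6→5→dst, bottleneck 3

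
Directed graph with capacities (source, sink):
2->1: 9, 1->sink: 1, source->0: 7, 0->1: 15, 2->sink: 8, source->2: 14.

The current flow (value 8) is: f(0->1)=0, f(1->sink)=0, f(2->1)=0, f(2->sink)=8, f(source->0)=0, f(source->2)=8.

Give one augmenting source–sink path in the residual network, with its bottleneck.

Residual along source->2->1->sink: source->2: 6, 2->1: 9, 1->sink: 1.
Bottleneck = min = 1.

source->2->1->sink, bottleneck 1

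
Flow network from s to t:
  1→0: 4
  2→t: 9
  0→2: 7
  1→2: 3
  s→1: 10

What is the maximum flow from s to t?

7

Augment s→1→2→t: bottleneck 3. Total 3.
Augment s→1→0→2→t: bottleneck 4. Total 7.
No augmenting path remains in the residual graph.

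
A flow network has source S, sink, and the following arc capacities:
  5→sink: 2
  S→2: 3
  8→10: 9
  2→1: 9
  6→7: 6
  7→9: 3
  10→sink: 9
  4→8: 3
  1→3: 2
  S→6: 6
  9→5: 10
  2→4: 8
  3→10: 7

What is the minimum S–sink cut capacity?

Max flow = 5 (via 2 augmenting paths).
In the residual at optimum, the set reachable from S is {5, 6, 7, 9, S}.
Cut edges: S→2 (cap 3), 5→sink (cap 2). Sum = 5.

5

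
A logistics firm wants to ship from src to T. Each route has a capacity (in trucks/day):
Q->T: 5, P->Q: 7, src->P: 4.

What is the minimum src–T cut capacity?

Max flow = 4 (via 1 augmenting path).
In the residual at optimum, the set reachable from src is {src}.
Cut edges: src->P (cap 4). Sum = 4.

4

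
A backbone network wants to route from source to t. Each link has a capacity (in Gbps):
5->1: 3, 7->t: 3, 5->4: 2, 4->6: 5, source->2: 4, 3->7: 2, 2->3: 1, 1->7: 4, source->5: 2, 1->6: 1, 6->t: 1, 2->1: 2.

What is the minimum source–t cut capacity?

4

Max flow = 4 (via 3 augmenting paths).
In the residual at optimum, the set reachable from source is {1, 2, 3, 4, 5, 6, 7, source}.
Cut edges: 6->t (cap 1), 7->t (cap 3). Sum = 4.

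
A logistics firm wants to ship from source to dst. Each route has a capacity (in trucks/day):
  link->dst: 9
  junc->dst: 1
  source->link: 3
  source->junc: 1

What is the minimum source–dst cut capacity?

4

Max flow = 4 (via 2 augmenting paths).
In the residual at optimum, the set reachable from source is {source}.
Cut edges: source->link (cap 3), source->junc (cap 1). Sum = 4.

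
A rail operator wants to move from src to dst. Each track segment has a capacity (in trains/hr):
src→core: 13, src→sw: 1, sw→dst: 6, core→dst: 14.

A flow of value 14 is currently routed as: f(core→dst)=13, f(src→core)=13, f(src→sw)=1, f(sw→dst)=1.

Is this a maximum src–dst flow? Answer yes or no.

Yes

Residual reachable from src: {src}; dst is not reachable.
Saturated cut: src→sw, src→core with total capacity 14 = current flow value. Flow is maximum.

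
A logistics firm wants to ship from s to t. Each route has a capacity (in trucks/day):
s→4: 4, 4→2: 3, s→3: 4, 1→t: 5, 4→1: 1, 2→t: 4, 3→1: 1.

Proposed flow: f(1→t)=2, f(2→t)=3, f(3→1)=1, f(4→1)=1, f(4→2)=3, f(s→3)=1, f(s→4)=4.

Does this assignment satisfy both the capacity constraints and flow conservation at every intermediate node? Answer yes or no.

Every edge has 0 ≤ f(e) ≤ cap(e).
At each intermediate node, inflow equals outflow.

Yes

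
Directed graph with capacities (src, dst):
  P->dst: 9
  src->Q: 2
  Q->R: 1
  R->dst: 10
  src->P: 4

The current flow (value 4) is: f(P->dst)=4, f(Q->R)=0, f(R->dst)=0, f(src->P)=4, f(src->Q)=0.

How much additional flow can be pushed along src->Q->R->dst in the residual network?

Residual capacities along the path: src->Q: 2, Q->R: 1, R->dst: 10.
Minimum is 1.

1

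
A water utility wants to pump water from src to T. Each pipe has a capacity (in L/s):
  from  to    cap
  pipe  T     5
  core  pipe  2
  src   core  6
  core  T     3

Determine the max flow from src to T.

5

Augment src->core->T: bottleneck 3. Total 3.
Augment src->core->pipe->T: bottleneck 2. Total 5.
No augmenting path remains in the residual graph.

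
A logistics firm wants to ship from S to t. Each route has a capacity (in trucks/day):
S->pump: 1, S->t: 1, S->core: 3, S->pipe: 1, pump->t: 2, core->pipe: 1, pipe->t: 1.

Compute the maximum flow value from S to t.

3

Augment S->t: bottleneck 1. Total 1.
Augment S->pipe->t: bottleneck 1. Total 2.
Augment S->pump->t: bottleneck 1. Total 3.
No augmenting path remains in the residual graph.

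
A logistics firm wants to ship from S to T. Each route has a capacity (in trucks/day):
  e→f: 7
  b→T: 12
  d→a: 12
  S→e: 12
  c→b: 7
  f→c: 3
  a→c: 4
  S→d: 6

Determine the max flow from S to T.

7

Augment S→e→f→c→b→T: bottleneck 3. Total 3.
Augment S→d→a→c→b→T: bottleneck 4. Total 7.
No augmenting path remains in the residual graph.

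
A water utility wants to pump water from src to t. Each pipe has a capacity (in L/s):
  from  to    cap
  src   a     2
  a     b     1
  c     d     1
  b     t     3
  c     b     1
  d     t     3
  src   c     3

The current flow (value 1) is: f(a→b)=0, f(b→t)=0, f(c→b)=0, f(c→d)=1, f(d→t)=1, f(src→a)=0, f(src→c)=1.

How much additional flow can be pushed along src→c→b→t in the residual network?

1

Residual capacities along the path: src→c: 2, c→b: 1, b→t: 3.
Minimum is 1.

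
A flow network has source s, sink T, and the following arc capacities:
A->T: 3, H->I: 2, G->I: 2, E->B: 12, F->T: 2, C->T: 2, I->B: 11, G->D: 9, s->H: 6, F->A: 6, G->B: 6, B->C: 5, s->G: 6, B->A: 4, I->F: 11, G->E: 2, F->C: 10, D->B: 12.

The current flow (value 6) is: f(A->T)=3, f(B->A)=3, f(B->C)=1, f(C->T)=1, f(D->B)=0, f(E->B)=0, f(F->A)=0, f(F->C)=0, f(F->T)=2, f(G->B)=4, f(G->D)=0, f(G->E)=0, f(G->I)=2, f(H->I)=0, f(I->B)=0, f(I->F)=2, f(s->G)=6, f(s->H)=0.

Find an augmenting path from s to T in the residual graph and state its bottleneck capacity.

Residual along s->H->I->B->C->T: s->H: 6, H->I: 2, I->B: 11, B->C: 4, C->T: 1.
Bottleneck = min = 1.

s->H->I->B->C->T, bottleneck 1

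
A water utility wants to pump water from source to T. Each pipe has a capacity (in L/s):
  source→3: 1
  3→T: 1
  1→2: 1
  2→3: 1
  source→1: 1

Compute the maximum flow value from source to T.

Augment source→3→T: bottleneck 1. Total 1.
No augmenting path remains in the residual graph.

1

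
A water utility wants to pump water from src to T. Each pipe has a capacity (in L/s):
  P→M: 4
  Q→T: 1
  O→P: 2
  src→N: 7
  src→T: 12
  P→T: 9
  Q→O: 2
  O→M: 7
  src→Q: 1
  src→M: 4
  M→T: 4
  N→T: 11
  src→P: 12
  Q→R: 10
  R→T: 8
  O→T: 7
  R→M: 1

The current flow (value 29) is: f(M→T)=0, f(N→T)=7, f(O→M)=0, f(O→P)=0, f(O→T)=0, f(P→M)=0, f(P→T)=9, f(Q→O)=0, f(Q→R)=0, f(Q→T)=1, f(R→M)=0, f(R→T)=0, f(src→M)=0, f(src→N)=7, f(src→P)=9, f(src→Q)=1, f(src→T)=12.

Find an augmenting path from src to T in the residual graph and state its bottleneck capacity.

Residual along src→M→T: src→M: 4, M→T: 4.
Bottleneck = min = 4.

src→M→T, bottleneck 4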